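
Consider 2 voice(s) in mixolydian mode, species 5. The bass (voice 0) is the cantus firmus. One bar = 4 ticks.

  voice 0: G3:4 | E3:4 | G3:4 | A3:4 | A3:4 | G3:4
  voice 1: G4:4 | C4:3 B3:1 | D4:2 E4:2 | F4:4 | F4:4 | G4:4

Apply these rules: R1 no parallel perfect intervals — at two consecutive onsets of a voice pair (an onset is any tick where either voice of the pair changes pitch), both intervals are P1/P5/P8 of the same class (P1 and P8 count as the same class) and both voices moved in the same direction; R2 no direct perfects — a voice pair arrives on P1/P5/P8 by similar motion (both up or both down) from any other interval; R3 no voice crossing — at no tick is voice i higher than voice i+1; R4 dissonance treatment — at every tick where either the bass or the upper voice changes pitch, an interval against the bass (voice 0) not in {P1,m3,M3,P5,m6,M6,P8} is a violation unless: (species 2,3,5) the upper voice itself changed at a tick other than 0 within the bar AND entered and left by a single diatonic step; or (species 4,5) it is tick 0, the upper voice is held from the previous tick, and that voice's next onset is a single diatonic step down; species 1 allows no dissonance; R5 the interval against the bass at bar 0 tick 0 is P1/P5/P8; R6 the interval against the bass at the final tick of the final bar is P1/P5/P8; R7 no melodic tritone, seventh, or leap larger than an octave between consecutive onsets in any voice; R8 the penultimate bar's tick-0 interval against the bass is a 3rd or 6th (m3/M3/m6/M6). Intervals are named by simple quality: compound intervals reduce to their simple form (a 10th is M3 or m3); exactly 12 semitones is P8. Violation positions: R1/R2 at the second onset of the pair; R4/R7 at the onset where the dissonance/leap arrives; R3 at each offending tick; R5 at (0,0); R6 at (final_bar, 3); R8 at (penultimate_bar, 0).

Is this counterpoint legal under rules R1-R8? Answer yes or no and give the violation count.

bar 0: v0=G3 v1=G4 (P8)
bar 1: v0=E3 v1=C4 (m6)
bar 2: v0=G3 v1=D4 (P5)
bar 3: v0=A3 v1=F4 (m6)
bar 4: v0=A3 v1=F4 (m6)
bar 5: v0=G3 v1=G4 (P8)
  R1 @ bar2.0: E3/B3 P5 -> G3/D4 P5 similar

No (1 violations)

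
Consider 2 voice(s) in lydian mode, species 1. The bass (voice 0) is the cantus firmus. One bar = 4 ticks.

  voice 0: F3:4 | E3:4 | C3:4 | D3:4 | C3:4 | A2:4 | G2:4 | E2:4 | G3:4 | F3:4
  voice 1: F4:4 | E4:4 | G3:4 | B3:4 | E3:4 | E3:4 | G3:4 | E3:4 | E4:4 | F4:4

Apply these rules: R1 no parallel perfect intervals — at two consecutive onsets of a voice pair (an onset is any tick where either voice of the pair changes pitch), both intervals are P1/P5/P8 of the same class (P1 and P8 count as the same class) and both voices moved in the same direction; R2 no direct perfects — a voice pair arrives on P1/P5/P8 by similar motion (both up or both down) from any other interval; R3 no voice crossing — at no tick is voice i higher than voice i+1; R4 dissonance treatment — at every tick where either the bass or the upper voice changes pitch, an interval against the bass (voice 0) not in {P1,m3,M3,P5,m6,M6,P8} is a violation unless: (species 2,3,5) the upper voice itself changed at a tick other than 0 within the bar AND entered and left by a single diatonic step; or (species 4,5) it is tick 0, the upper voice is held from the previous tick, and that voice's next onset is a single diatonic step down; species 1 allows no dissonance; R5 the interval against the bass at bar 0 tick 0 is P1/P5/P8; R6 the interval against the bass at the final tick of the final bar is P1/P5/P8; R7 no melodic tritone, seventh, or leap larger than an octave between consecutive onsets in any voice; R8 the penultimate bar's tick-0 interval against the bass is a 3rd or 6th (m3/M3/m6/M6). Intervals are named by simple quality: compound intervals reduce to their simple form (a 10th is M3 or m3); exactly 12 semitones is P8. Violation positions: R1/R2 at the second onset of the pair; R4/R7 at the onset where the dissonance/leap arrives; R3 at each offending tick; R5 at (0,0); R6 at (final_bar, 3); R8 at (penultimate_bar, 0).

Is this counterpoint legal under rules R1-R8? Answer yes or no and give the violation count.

bar 0: v0=F3 v1=F4 (P8)
bar 1: v0=E3 v1=E4 (P8)
bar 2: v0=C3 v1=G3 (P5)
bar 3: v0=D3 v1=B3 (M6)
bar 4: v0=C3 v1=E3 (M3)
bar 5: v0=A2 v1=E3 (P5)
bar 6: v0=G2 v1=G3 (P8)
bar 7: v0=E2 v1=E3 (P8)
bar 8: v0=G3 v1=E4 (M6)
bar 9: v0=F3 v1=F4 (P8)
  R1 @ bar1.0: F3/F4 P8 -> E3/E4 P8 similar
  R2 @ bar2.0: E3/E4 P8 -> C3/G3 P5 similar
  R1 @ bar7.0: G2/G3 P8 -> E2/E3 P8 similar
  R7 @ bar8.0: E2->G3 leap 15st

No (4 violations)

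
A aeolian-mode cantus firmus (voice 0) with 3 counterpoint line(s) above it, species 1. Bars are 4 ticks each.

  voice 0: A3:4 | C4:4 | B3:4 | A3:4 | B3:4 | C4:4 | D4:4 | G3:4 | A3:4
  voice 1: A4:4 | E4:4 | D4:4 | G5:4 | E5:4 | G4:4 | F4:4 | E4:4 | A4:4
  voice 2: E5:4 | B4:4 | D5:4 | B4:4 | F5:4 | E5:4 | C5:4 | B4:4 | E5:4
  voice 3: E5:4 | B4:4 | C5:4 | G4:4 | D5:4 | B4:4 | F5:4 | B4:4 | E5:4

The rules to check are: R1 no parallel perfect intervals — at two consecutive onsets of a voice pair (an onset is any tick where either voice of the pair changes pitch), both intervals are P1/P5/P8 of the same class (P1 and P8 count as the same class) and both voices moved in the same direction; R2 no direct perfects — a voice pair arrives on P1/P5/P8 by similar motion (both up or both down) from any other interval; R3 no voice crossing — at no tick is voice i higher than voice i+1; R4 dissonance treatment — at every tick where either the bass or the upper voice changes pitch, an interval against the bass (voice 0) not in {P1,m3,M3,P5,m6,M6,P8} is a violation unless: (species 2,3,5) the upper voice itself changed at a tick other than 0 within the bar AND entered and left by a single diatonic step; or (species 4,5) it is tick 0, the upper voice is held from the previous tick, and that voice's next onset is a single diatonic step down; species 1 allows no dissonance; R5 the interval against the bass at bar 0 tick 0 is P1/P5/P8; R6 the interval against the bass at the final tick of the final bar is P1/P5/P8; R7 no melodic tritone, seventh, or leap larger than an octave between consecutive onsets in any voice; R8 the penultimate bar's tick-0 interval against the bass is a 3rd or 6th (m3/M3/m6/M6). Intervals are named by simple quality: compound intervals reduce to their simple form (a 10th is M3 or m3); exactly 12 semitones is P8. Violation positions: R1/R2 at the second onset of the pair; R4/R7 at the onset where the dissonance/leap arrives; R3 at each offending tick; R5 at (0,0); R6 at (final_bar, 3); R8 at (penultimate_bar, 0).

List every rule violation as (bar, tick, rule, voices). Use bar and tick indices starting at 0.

(1, 0, R1, (1, 2))
(1, 0, R1, (1, 3))
(1, 0, R1, (2, 3))
(1, 0, R4, (0, 2))
(1, 0, R4, (0, 3))
(2, 0, R3, (2, 3))
(2, 0, R4, (0, 3))
(2, 1, R3, (2, 3))
(2, 2, R3, (2, 3))
(2, 3, R3, (2, 3))
(3, 0, R3, (1, 2))
(3, 0, R3, (2, 3))
(3, 0, R4, (0, 1))
(3, 0, R4, (0, 2))
(3, 0, R4, (0, 3))
(3, 0, R7, (1,))
(3, 1, R3, (1, 2))
(3, 1, R3, (2, 3))
(3, 2, R3, (1, 2))
(3, 2, R3, (2, 3))
(3, 3, R3, (1, 2))
(3, 3, R3, (2, 3))
(4, 0, R3, (2, 3))
(4, 0, R4, (0, 1))
(4, 0, R4, (0, 2))
(4, 0, R7, (2,))
(4, 1, R3, (2, 3))
(4, 2, R3, (2, 3))
(4, 3, R3, (2, 3))
(5, 0, R3, (2, 3))
(5, 0, R4, (0, 3))
(5, 1, R3, (2, 3))
(5, 2, R3, (2, 3))
(5, 3, R3, (2, 3))
(6, 0, R2, (1, 2))
(6, 0, R4, (0, 2))
(6, 0, R7, (3,))
(7, 0, R1, (1, 2))
(7, 0, R2, (1, 3))
(7, 0, R2, (2, 3))
(7, 0, R7, (3,))
(8, 0, R1, (1, 2))
(8, 0, R1, (1, 3))
(8, 0, R1, (2, 3))
(8, 0, R2, (0, 1))
(8, 0, R2, (0, 2))
(8, 0, R2, (0, 3))

bar 0: v0=A3 v1=A4 v2=E5 v3=E5 downbeat P5
bar 1: v0=C4 v1=E4 v2=B4 v3=B4 downbeat M7
bar 2: v0=B3 v1=D4 v2=D5 v3=C5 downbeat m2
bar 3: v0=A3 v1=G5 v2=B4 v3=G4 downbeat m7
bar 4: v0=B3 v1=E5 v2=F5 v3=D5 downbeat m3
bar 5: v0=C4 v1=G4 v2=E5 v3=B4 downbeat M7
bar 6: v0=D4 v1=F4 v2=C5 v3=F5 downbeat m3
bar 7: v0=G3 v1=E4 v2=B4 v3=B4 downbeat M3
bar 8: v0=A3 v1=A4 v2=E5 v3=E5 downbeat P5
  -> R1 @ bar 1 tick 0 v(1, 2): A4/E5 P5 -> E4/B4 P5 similar
  -> R1 @ bar 1 tick 0 v(1, 3): A4/E5 P5 -> E4/B4 P5 similar
  -> R1 @ bar 1 tick 0 v(2, 3): E5/E5 P1 -> B4/B4 P1 similar
  -> R4 @ bar 1 tick 0 v(0, 2): C4/B4 M7 untreated
  -> R4 @ bar 1 tick 0 v(0, 3): C4/B4 M7 untreated
  -> R3 @ bar 2 tick 0 v(2, 3): D5 above C5
  -> R4 @ bar 2 tick 0 v(0, 3): B3/C5 m2 untreated
  -> R3 @ bar 2 tick 1 v(2, 3): D5 above C5
  -> R3 @ bar 2 tick 2 v(2, 3): D5 above C5
  -> R3 @ bar 2 tick 3 v(2, 3): D5 above C5
  -> R3 @ bar 3 tick 0 v(1, 2): G5 above B4
  -> R3 @ bar 3 tick 0 v(2, 3): B4 above G4
  -> R4 @ bar 3 tick 0 v(0, 1): A3/G5 m7 untreated
  -> R4 @ bar 3 tick 0 v(0, 2): A3/B4 M2 untreated
  -> R4 @ bar 3 tick 0 v(0, 3): A3/G4 m7 untreated
  -> R7 @ bar 3 tick 0 v(1,): D4->G5 leap 17st
  -> R3 @ bar 3 tick 1 v(1, 2): G5 above B4
  -> R3 @ bar 3 tick 1 v(2, 3): B4 above G4
  -> R3 @ bar 3 tick 2 v(1, 2): G5 above B4
  -> R3 @ bar 3 tick 2 v(2, 3): B4 above G4
  -> R3 @ bar 3 tick 3 v(1, 2): G5 above B4
  -> R3 @ bar 3 tick 3 v(2, 3): B4 above G4
  -> R3 @ bar 4 tick 0 v(2, 3): F5 above D5
  -> R4 @ bar 4 tick 0 v(0, 1): B3/E5 P4 untreated
  -> R4 @ bar 4 tick 0 v(0, 2): B3/F5 TT untreated
  -> R7 @ bar 4 tick 0 v(2,): B4->F5 leap 6st
  -> R3 @ bar 4 tick 1 v(2, 3): F5 above D5
  -> R3 @ bar 4 tick 2 v(2, 3): F5 above D5
  -> R3 @ bar 4 tick 3 v(2, 3): F5 above D5
  -> R3 @ bar 5 tick 0 v(2, 3): E5 above B4
  -> R4 @ bar 5 tick 0 v(0, 3): C4/B4 M7 untreated
  -> R3 @ bar 5 tick 1 v(2, 3): E5 above B4
  -> R3 @ bar 5 tick 2 v(2, 3): E5 above B4
  -> R3 @ bar 5 tick 3 v(2, 3): E5 above B4
  -> R2 @ bar 6 tick 0 v(1, 2): G4/E5 M6 -> F4/C5 P5 similar
  -> R4 @ bar 6 tick 0 v(0, 2): D4/C5 m7 untreated
  -> R7 @ bar 6 tick 0 v(3,): B4->F5 leap 6st
  -> R1 @ bar 7 tick 0 v(1, 2): F4/C5 P5 -> E4/B4 P5 similar
  -> R2 @ bar 7 tick 0 v(1, 3): F4/F5 P8 -> E4/B4 P5 similar
  -> R2 @ bar 7 tick 0 v(2, 3): C5/F5 P4 -> B4/B4 P1 similar
  -> R7 @ bar 7 tick 0 v(3,): F5->B4 leap 6st
  -> R1 @ bar 8 tick 0 v(1, 2): E4/B4 P5 -> A4/E5 P5 similar
  -> R1 @ bar 8 tick 0 v(1, 3): E4/B4 P5 -> A4/E5 P5 similar
  -> R1 @ bar 8 tick 0 v(2, 3): B4/B4 P1 -> E5/E5 P1 similar
  -> R2 @ bar 8 tick 0 v(0, 1): G3/E4 M6 -> A3/A4 P8 similar
  -> R2 @ bar 8 tick 0 v(0, 2): G3/B4 M3 -> A3/E5 P5 similar
  -> R2 @ bar 8 tick 0 v(0, 3): G3/B4 M3 -> A3/E5 P5 similar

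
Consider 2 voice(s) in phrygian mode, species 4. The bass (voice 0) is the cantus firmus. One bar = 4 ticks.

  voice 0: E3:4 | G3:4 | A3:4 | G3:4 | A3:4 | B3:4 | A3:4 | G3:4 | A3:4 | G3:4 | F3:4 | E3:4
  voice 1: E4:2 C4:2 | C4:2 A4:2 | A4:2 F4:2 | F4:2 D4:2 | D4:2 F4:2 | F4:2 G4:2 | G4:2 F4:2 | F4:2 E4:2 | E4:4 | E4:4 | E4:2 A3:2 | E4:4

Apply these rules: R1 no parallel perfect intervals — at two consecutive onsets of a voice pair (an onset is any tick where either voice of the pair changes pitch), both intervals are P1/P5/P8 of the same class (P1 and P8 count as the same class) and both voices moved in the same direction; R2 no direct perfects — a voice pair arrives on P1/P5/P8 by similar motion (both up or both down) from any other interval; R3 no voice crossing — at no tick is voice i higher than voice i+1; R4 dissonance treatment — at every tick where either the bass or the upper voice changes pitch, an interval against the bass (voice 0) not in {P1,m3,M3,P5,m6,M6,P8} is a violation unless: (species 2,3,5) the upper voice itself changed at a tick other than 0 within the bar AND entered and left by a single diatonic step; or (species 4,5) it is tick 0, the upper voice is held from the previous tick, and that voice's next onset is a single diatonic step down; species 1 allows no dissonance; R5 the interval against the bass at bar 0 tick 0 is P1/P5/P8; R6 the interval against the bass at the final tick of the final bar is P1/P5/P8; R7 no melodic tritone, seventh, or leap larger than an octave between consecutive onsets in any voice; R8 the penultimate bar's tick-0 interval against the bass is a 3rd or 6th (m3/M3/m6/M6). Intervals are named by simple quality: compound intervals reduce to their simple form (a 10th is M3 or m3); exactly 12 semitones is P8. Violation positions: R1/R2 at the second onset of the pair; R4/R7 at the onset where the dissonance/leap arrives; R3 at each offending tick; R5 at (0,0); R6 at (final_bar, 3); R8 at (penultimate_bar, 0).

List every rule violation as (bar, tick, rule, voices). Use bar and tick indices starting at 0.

(1, 0, R4, (0, 1))
(1, 2, R4, (0, 1))
(3, 0, R4, (0, 1))
(4, 0, R4, (0, 1))
(5, 0, R4, (0, 1))
(10, 0, R4, (0, 1))
(10, 0, R8, (0, 1))

bar 0: v0=E3 v1=E4 downbeat P8
bar 1: v0=G3 v1=C4 downbeat P4
bar 2: v0=A3 v1=A4 downbeat P8
bar 3: v0=G3 v1=F4 downbeat m7
bar 4: v0=A3 v1=D4 downbeat P4
bar 5: v0=B3 v1=F4 downbeat TT
bar 6: v0=A3 v1=G4 downbeat m7
bar 7: v0=G3 v1=F4 downbeat m7
bar 8: v0=A3 v1=E4 downbeat P5
bar 9: v0=G3 v1=E4 downbeat M6
bar 10: v0=F3 v1=E4 downbeat M7
bar 11: v0=E3 v1=E4 downbeat P8
  -> R4 @ bar 1 tick 0 v(0, 1): G3/C4 P4 untreated
  -> R4 @ bar 1 tick 2 v(0, 1): G3/A4 M2 untreated
  -> R4 @ bar 3 tick 0 v(0, 1): G3/F4 m7 untreated
  -> R4 @ bar 4 tick 0 v(0, 1): A3/D4 P4 untreated
  -> R4 @ bar 5 tick 0 v(0, 1): B3/F4 TT untreated
  -> R4 @ bar 10 tick 0 v(0, 1): F3/E4 M7 untreated
  -> R8 @ bar 10 tick 0 v(0, 1): penult M7 not 3rd/6th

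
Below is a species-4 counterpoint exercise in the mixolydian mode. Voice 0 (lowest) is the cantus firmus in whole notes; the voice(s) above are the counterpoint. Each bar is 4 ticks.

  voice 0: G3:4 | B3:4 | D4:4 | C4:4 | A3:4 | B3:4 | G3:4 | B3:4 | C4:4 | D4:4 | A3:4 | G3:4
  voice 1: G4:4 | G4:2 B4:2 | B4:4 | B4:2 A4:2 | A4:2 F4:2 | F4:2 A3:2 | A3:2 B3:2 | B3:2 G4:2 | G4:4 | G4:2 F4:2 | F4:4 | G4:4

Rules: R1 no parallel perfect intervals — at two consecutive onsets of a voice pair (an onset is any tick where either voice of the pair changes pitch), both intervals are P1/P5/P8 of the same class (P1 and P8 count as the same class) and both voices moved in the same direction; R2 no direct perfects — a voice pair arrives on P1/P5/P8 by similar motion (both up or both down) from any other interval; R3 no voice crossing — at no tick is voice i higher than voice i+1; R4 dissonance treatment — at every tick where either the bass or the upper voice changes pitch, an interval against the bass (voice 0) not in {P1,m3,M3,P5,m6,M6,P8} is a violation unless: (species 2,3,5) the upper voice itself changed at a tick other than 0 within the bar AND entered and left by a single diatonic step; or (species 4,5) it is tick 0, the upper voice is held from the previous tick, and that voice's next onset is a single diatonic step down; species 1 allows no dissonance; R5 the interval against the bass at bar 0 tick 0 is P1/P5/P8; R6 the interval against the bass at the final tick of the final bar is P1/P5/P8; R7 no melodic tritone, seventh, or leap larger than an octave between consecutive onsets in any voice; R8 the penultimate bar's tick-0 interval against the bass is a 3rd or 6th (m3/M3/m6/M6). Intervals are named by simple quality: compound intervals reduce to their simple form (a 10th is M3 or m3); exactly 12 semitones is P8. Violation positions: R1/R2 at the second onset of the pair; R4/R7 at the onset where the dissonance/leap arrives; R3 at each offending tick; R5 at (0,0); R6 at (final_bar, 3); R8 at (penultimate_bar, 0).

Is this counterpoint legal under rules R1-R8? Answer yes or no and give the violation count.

bar 0: v0=G3 v1=G4 (P8)
bar 1: v0=B3 v1=G4 (m6)
bar 2: v0=D4 v1=B4 (M6)
bar 3: v0=C4 v1=B4 (M7)
bar 4: v0=A3 v1=A4 (P8)
bar 5: v0=B3 v1=F4 (TT)
bar 6: v0=G3 v1=A3 (M2)
bar 7: v0=B3 v1=B3 (P1)
bar 8: v0=C4 v1=G4 (P5)
bar 9: v0=D4 v1=G4 (P4)
bar 10: v0=A3 v1=F4 (m6)
bar 11: v0=G3 v1=G4 (P8)
  R4 @ bar5.0: B3/F4 TT untreated
  R3 @ bar5.2: B3 above A3
  R4 @ bar5.2: B3/A3 M2 untreated
  R3 @ bar5.3: B3 above A3
  R4 @ bar6.0: G3/A3 M2 untreated

No (5 violations)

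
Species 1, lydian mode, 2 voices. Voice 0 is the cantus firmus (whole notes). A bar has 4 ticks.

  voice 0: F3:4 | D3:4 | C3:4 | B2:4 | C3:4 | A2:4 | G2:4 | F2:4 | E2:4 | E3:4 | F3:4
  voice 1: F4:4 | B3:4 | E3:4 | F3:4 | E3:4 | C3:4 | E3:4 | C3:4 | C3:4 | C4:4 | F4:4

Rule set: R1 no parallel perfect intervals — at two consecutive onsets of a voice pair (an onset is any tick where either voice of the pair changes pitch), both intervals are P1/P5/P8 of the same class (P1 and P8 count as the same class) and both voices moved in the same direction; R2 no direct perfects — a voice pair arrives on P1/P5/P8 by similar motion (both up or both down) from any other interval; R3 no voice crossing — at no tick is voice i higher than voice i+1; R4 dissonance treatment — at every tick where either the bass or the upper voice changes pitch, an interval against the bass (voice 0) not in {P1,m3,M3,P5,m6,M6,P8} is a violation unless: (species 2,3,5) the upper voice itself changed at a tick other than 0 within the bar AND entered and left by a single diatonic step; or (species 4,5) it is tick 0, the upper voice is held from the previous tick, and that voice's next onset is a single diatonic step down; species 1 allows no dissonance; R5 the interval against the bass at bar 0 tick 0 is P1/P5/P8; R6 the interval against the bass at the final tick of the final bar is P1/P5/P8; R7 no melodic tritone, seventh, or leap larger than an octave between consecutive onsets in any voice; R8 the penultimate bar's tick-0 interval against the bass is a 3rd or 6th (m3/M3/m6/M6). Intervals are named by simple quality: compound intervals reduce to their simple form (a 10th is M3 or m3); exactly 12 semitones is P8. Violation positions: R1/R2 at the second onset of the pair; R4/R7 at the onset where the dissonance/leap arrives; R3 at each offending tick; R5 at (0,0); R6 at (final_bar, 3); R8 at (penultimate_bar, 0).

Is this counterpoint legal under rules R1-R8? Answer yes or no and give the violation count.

No (4 violations)

bar 0: v0=F3 v1=F4 (P8)
bar 1: v0=D3 v1=B3 (M6)
bar 2: v0=C3 v1=E3 (M3)
bar 3: v0=B2 v1=F3 (TT)
bar 4: v0=C3 v1=E3 (M3)
bar 5: v0=A2 v1=C3 (m3)
bar 6: v0=G2 v1=E3 (M6)
bar 7: v0=F2 v1=C3 (P5)
bar 8: v0=E2 v1=C3 (m6)
bar 9: v0=E3 v1=C4 (m6)
bar 10: v0=F3 v1=F4 (P8)
  R7 @ bar1.0: F4->B3 leap 6st
  R4 @ bar3.0: B2/F3 TT untreated
  R2 @ bar7.0: G2/E3 M6 -> F2/C3 P5 similar
  R2 @ bar10.0: E3/C4 m6 -> F3/F4 P8 similar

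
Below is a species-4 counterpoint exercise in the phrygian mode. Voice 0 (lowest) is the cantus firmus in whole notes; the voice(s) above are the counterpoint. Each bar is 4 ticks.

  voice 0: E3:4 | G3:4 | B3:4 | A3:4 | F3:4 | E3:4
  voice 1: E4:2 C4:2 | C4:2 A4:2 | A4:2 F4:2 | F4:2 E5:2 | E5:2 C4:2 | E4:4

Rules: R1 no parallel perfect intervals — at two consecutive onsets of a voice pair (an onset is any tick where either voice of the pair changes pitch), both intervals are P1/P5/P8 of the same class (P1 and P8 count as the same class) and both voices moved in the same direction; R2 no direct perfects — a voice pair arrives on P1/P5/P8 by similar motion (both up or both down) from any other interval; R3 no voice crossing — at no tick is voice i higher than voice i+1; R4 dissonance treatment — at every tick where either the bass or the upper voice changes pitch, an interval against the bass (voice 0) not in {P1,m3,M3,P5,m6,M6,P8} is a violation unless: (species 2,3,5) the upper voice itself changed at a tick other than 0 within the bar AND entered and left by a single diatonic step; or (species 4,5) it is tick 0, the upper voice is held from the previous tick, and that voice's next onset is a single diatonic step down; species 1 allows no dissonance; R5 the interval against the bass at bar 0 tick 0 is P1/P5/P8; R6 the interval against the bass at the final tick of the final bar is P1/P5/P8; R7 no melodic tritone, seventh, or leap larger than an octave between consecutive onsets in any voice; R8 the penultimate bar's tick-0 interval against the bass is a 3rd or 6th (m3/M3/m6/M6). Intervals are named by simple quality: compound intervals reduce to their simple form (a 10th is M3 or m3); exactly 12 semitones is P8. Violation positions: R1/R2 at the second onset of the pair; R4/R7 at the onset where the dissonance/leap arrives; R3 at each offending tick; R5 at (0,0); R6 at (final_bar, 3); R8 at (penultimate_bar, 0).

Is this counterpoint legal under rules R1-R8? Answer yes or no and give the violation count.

No (8 violations)

bar 0: v0=E3 v1=E4 (P8)
bar 1: v0=G3 v1=C4 (P4)
bar 2: v0=B3 v1=A4 (m7)
bar 3: v0=A3 v1=F4 (m6)
bar 4: v0=F3 v1=E5 (M7)
bar 5: v0=E3 v1=E4 (P8)
  R4 @ bar1.0: G3/C4 P4 untreated
  R4 @ bar1.2: G3/A4 M2 untreated
  R4 @ bar2.0: B3/A4 m7 untreated
  R4 @ bar2.2: B3/F4 TT untreated
  R7 @ bar3.2: F4->E5 leap 11st
  R4 @ bar4.0: F3/E5 M7 untreated
  R8 @ bar4.0: penult M7 not 3rd/6th
  R7 @ bar4.2: E5->C4 leap 16st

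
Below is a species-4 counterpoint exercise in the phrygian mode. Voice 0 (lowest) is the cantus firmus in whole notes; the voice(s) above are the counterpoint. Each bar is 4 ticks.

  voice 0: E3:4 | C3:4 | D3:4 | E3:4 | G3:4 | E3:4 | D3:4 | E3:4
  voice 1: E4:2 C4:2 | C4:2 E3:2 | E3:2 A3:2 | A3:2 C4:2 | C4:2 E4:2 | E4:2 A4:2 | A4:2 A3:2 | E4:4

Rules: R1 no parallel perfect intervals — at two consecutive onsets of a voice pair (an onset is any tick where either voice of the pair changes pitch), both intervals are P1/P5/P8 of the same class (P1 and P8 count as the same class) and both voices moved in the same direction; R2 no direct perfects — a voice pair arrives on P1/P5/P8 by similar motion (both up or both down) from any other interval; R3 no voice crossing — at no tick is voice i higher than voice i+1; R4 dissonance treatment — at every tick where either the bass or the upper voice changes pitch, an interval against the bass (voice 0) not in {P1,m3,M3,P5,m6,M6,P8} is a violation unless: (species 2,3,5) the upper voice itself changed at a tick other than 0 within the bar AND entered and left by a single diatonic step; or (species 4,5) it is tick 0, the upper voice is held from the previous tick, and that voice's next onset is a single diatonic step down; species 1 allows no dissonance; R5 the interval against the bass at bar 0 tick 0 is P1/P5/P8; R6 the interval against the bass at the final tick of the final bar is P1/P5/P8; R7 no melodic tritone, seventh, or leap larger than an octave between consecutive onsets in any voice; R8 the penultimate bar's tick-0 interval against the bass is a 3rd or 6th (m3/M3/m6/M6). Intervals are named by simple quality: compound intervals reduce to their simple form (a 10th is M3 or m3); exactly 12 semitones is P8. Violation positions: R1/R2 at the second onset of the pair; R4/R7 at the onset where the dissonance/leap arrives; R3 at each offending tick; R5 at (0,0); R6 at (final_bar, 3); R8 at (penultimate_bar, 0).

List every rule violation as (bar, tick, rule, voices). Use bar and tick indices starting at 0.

(2, 0, R4, (0, 1))
(3, 0, R4, (0, 1))
(4, 0, R4, (0, 1))
(5, 2, R4, (0, 1))
(6, 0, R8, (0, 1))
(7, 0, R2, (0, 1))

bar 0: v0=E3 v1=E4 downbeat P8
bar 1: v0=C3 v1=C4 downbeat P8
bar 2: v0=D3 v1=E3 downbeat M2
bar 3: v0=E3 v1=A3 downbeat P4
bar 4: v0=G3 v1=C4 downbeat P4
bar 5: v0=E3 v1=E4 downbeat P8
bar 6: v0=D3 v1=A4 downbeat P5
bar 7: v0=E3 v1=E4 downbeat P8
  -> R4 @ bar 2 tick 0 v(0, 1): D3/E3 M2 untreated
  -> R4 @ bar 3 tick 0 v(0, 1): E3/A3 P4 untreated
  -> R4 @ bar 4 tick 0 v(0, 1): G3/C4 P4 untreated
  -> R4 @ bar 5 tick 2 v(0, 1): E3/A4 P4 untreated
  -> R8 @ bar 6 tick 0 v(0, 1): penult P5 not 3rd/6th
  -> R2 @ bar 7 tick 0 v(0, 1): D3/A3 P5 -> E3/E4 P8 similar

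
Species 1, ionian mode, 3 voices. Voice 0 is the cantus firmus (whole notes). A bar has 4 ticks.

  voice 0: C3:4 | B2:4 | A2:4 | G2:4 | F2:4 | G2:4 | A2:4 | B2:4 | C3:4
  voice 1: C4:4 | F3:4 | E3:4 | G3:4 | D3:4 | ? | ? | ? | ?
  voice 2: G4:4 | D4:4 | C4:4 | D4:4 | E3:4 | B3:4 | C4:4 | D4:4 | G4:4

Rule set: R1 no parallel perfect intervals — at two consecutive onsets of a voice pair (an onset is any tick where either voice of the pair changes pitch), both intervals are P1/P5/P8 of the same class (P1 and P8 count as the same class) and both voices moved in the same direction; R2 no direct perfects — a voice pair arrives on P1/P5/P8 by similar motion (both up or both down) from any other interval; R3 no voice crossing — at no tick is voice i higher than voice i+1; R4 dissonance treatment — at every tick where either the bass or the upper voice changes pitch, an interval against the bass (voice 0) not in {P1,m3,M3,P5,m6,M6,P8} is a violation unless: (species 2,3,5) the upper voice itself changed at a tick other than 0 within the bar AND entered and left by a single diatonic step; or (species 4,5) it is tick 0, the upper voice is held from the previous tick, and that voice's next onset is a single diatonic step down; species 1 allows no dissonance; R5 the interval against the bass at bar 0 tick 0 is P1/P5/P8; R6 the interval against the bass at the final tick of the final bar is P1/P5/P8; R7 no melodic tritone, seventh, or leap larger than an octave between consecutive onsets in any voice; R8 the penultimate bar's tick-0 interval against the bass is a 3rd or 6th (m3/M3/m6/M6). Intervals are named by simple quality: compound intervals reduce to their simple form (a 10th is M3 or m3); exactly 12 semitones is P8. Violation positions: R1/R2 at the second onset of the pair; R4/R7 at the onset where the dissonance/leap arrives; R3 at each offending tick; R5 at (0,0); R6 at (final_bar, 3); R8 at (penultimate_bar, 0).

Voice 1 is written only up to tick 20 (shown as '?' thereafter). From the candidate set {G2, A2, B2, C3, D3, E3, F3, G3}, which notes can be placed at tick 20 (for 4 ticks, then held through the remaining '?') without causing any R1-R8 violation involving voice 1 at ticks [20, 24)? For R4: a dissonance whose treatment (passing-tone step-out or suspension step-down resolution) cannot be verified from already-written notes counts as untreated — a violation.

G2: legal
A2: violates R4
B2: legal
C3: violates R4
D3: legal
E3: violates R2
F3: violates R4
G3: violates R2

{B2, D3, G2}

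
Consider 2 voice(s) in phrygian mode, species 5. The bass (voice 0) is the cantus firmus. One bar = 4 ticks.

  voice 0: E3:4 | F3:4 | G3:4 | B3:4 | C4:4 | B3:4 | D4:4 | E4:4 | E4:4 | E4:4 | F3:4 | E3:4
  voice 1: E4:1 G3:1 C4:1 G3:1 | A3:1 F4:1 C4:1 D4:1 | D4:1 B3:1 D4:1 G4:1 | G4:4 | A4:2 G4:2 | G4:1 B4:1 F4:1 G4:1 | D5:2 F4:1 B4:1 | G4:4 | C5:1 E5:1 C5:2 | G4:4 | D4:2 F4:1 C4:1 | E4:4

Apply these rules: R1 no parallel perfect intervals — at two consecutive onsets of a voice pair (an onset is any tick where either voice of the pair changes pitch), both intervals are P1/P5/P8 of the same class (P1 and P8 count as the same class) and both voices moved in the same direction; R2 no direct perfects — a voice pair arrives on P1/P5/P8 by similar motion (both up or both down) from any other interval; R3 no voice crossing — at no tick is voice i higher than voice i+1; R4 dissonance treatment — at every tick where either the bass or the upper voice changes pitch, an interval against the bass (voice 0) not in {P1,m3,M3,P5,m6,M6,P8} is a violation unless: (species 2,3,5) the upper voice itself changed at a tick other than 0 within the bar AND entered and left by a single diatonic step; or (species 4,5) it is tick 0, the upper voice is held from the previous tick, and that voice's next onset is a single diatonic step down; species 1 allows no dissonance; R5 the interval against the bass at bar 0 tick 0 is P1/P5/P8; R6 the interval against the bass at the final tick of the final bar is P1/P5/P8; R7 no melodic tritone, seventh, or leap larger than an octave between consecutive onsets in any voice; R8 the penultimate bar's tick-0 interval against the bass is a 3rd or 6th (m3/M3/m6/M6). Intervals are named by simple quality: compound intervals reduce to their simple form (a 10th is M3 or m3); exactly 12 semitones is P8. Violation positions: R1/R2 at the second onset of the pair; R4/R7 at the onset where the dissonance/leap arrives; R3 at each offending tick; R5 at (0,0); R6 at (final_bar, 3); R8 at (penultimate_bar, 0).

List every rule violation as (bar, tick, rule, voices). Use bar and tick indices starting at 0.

(5, 2, R4, (0, 1))
(5, 2, R7, (1,))
(6, 0, R2, (0, 1))
(6, 3, R7, (1,))
(10, 0, R7, (0,))

bar 0: v0=E3 v1=E4 downbeat P8
bar 1: v0=F3 v1=A3 downbeat M3
bar 2: v0=G3 v1=D4 downbeat P5
bar 3: v0=B3 v1=G4 downbeat m6
bar 4: v0=C4 v1=A4 downbeat M6
bar 5: v0=B3 v1=G4 downbeat m6
bar 6: v0=D4 v1=D5 downbeat P8
bar 7: v0=E4 v1=G4 downbeat m3
bar 8: v0=E4 v1=C5 downbeat m6
bar 9: v0=E4 v1=G4 downbeat m3
bar 10: v0=F3 v1=D4 downbeat M6
bar 11: v0=E3 v1=E4 downbeat P8
  -> R4 @ bar 5 tick 2 v(0, 1): B3/F4 TT untreated
  -> R7 @ bar 5 tick 2 v(1,): B4->F4 leap 6st
  -> R2 @ bar 6 tick 0 v(0, 1): B3/G4 m6 -> D4/D5 P8 similar
  -> R7 @ bar 6 tick 3 v(1,): F4->B4 leap 6st
  -> R7 @ bar 10 tick 0 v(0,): E4->F3 leap 11st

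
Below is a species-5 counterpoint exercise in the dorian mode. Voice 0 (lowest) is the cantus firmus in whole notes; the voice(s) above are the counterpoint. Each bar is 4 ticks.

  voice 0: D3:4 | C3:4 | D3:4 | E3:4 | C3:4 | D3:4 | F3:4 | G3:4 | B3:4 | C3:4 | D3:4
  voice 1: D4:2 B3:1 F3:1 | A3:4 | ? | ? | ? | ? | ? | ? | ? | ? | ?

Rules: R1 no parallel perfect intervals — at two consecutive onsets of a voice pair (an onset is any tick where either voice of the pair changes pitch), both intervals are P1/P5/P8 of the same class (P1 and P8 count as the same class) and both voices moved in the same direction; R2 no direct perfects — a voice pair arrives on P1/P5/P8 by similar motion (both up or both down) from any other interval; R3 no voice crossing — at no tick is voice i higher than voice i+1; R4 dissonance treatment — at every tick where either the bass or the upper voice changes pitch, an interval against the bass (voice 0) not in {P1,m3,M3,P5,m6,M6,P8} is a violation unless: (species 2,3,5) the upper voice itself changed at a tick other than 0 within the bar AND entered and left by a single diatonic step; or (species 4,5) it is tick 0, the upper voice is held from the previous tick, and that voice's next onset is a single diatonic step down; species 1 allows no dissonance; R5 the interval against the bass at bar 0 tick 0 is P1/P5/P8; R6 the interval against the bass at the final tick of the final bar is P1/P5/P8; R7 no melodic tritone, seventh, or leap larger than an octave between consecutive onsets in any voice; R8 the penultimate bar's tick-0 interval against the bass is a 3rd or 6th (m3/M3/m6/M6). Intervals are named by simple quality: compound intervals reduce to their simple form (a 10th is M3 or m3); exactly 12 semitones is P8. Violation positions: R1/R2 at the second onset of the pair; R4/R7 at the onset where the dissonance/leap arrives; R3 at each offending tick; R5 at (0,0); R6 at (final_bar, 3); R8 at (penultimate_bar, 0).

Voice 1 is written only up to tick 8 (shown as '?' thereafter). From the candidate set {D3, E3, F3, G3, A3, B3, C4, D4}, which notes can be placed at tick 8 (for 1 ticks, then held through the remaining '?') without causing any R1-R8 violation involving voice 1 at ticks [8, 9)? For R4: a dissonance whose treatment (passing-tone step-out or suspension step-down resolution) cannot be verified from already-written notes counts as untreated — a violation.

D3: legal
E3: violates R4
F3: legal
G3: violates R4
A3: legal
B3: legal
C4: violates R4
D4: violates R2

{A3, B3, D3, F3}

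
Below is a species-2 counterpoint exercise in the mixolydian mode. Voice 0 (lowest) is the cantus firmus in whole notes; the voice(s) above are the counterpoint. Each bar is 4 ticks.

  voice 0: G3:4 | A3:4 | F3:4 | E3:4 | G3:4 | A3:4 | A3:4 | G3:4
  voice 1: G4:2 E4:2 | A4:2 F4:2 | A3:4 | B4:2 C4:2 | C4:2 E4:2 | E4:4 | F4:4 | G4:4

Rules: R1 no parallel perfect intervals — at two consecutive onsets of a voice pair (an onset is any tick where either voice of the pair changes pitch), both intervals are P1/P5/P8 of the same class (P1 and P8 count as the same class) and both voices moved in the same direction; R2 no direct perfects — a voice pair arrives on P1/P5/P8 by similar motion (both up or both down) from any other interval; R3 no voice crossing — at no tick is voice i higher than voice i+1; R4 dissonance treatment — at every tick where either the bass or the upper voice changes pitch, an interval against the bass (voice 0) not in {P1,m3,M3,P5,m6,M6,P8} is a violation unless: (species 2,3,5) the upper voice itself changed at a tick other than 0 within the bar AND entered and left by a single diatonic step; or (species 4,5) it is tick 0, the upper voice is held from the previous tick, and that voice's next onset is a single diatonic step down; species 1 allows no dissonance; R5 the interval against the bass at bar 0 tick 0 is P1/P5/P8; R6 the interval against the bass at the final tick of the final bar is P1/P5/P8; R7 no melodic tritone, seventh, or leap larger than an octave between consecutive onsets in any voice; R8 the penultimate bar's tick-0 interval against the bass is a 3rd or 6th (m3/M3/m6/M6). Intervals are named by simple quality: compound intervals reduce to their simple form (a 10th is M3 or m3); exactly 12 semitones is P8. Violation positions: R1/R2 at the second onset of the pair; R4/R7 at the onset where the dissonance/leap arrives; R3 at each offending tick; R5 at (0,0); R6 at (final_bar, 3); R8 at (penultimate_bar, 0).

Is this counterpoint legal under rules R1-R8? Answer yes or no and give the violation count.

bar 0: v0=G3 v1=G4 (P8)
bar 1: v0=A3 v1=A4 (P8)
bar 2: v0=F3 v1=A3 (M3)
bar 3: v0=E3 v1=B4 (P5)
bar 4: v0=G3 v1=C4 (P4)
bar 5: v0=A3 v1=E4 (P5)
bar 6: v0=A3 v1=F4 (m6)
bar 7: v0=G3 v1=G4 (P8)
  R2 @ bar1.0: G3/E4 M6 -> A3/A4 P8 similar
  R7 @ bar3.0: A3->B4 leap 14st
  R7 @ bar3.2: B4->C4 leap 11st
  R4 @ bar4.0: G3/C4 P4 untreated

No (4 violations)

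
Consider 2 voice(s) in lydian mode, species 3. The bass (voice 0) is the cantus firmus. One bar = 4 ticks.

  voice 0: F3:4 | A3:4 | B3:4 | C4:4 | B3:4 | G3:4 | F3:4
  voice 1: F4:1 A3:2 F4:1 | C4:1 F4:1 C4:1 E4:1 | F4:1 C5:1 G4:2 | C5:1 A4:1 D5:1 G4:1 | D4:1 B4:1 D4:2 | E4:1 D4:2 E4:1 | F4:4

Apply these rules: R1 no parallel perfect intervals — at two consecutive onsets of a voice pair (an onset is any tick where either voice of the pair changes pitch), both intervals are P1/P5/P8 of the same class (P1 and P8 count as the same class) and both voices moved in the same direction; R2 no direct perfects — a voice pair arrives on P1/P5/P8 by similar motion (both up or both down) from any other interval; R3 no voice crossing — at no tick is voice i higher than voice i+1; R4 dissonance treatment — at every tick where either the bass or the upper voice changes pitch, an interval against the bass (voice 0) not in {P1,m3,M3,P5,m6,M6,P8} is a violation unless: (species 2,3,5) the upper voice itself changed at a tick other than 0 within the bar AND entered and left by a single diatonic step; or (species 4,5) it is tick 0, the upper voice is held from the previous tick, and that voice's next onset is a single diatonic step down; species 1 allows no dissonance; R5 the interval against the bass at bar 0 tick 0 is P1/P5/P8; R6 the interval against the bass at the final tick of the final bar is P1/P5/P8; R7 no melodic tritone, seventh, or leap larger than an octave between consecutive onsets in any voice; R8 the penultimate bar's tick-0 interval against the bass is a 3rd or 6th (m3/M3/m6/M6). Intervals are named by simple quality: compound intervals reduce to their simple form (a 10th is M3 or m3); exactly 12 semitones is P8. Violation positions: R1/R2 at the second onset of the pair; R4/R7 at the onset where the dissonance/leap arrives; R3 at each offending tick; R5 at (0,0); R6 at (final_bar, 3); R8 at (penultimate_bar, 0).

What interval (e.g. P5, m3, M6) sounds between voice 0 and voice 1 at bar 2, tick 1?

m2

voice 0=B3 voice 1=C5 -> m2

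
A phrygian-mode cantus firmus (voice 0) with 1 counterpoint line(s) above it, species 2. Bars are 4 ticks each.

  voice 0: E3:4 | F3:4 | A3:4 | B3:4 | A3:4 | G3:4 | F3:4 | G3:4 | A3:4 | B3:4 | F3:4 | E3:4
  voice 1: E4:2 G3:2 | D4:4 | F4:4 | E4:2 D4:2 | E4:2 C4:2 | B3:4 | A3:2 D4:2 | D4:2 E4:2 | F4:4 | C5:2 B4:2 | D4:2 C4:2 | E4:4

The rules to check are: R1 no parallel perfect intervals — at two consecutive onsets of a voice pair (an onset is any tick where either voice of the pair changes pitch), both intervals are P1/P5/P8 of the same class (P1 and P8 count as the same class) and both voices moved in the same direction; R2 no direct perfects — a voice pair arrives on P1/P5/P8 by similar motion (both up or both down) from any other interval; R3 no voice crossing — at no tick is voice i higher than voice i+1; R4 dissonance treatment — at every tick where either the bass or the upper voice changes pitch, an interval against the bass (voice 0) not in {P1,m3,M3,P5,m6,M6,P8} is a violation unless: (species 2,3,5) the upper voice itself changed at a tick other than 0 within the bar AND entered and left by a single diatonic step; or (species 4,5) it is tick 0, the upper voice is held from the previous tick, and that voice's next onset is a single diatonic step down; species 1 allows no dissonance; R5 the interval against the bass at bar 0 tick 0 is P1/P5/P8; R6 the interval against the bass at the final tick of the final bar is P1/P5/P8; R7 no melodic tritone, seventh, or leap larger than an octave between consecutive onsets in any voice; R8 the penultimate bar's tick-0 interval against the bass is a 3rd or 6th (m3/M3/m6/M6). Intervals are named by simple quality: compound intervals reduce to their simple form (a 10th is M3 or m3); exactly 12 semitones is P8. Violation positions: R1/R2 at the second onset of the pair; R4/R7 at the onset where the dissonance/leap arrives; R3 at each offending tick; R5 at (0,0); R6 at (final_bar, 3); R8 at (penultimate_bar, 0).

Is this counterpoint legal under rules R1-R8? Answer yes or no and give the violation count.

No (3 violations)

bar 0: v0=E3 v1=E4 (P8)
bar 1: v0=F3 v1=D4 (M6)
bar 2: v0=A3 v1=F4 (m6)
bar 3: v0=B3 v1=E4 (P4)
bar 4: v0=A3 v1=E4 (P5)
bar 5: v0=G3 v1=B3 (M3)
bar 6: v0=F3 v1=A3 (M3)
bar 7: v0=G3 v1=D4 (P5)
bar 8: v0=A3 v1=F4 (m6)
bar 9: v0=B3 v1=C5 (m2)
bar 10: v0=F3 v1=D4 (M6)
bar 11: v0=E3 v1=E4 (P8)
  R4 @ bar3.0: B3/E4 P4 untreated
  R4 @ bar9.0: B3/C5 m2 untreated
  R7 @ bar10.0: B3->F3 leap 6st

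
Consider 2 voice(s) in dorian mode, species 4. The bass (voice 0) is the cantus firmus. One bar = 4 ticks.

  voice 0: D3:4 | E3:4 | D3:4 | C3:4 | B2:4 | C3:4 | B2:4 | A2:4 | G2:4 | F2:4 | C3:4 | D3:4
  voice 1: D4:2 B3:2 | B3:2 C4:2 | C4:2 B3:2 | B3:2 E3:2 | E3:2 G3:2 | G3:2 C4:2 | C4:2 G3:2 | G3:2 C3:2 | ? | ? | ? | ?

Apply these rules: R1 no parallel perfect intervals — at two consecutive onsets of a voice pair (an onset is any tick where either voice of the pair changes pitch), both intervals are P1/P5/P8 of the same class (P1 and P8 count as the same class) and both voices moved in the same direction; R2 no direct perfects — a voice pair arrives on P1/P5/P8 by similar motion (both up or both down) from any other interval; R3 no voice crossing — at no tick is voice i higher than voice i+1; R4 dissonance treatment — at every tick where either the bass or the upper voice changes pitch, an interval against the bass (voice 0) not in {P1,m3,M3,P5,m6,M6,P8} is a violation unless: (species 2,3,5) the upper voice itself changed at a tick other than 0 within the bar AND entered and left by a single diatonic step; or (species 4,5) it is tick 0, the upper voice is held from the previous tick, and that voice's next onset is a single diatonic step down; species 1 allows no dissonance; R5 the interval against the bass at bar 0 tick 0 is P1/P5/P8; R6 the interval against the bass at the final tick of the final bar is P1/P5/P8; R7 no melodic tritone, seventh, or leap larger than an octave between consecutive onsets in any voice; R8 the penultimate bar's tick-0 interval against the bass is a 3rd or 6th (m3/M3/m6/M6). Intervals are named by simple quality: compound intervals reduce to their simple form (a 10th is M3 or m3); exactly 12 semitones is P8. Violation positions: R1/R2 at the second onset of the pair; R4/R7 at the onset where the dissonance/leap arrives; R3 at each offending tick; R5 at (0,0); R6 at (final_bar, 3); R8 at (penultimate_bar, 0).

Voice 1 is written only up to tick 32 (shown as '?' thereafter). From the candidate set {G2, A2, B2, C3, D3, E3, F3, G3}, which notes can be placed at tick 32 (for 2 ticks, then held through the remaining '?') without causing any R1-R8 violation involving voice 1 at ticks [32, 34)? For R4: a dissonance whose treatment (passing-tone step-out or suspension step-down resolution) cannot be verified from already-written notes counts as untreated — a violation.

G2: violates R2
A2: violates R4
B2: legal
C3: violates R4
D3: legal
E3: legal
F3: violates R4
G3: legal

{B2, D3, E3, G3}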